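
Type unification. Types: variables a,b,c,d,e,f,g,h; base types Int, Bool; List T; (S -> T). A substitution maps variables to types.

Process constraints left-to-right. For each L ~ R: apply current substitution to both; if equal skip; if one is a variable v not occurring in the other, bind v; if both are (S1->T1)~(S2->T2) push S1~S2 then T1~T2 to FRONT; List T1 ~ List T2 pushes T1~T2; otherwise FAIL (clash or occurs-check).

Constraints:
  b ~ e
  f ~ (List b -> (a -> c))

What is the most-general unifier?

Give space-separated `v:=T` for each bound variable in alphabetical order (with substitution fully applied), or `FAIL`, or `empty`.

step 1: unify b ~ e  [subst: {-} | 1 pending]
  bind b := e
step 2: unify f ~ (List e -> (a -> c))  [subst: {b:=e} | 0 pending]
  bind f := (List e -> (a -> c))

Answer: b:=e f:=(List e -> (a -> c))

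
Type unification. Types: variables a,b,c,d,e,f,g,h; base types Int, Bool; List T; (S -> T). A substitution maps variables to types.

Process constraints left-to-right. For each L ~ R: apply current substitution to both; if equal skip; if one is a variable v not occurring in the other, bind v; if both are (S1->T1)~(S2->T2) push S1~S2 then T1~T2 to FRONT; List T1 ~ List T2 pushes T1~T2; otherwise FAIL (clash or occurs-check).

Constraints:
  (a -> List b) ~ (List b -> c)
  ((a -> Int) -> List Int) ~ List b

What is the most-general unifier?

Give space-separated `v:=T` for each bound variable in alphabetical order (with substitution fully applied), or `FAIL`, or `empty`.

step 1: unify (a -> List b) ~ (List b -> c)  [subst: {-} | 1 pending]
  -> decompose arrow: push a~List b, List b~c
step 2: unify a ~ List b  [subst: {-} | 2 pending]
  bind a := List b
step 3: unify List b ~ c  [subst: {a:=List b} | 1 pending]
  bind c := List b
step 4: unify ((List b -> Int) -> List Int) ~ List b  [subst: {a:=List b, c:=List b} | 0 pending]
  clash: ((List b -> Int) -> List Int) vs List b

Answer: FAIL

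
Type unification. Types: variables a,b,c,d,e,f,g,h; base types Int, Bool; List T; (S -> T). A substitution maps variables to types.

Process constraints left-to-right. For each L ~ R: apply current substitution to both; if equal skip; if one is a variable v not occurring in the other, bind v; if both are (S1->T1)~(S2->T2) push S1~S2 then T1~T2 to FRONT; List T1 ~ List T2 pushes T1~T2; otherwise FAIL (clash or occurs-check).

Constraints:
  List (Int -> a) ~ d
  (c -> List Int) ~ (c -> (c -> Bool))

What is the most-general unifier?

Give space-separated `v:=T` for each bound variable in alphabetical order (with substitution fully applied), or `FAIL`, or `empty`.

step 1: unify List (Int -> a) ~ d  [subst: {-} | 1 pending]
  bind d := List (Int -> a)
step 2: unify (c -> List Int) ~ (c -> (c -> Bool))  [subst: {d:=List (Int -> a)} | 0 pending]
  -> decompose arrow: push c~c, List Int~(c -> Bool)
step 3: unify c ~ c  [subst: {d:=List (Int -> a)} | 1 pending]
  -> identical, skip
step 4: unify List Int ~ (c -> Bool)  [subst: {d:=List (Int -> a)} | 0 pending]
  clash: List Int vs (c -> Bool)

Answer: FAIL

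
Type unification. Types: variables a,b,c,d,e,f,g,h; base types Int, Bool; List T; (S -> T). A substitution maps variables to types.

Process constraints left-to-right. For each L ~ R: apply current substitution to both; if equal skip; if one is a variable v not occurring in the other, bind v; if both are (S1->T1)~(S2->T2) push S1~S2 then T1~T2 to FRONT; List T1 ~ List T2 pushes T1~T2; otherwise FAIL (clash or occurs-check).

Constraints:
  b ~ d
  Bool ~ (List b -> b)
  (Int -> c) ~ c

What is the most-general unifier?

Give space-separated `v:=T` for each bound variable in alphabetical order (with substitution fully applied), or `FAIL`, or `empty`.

step 1: unify b ~ d  [subst: {-} | 2 pending]
  bind b := d
step 2: unify Bool ~ (List d -> d)  [subst: {b:=d} | 1 pending]
  clash: Bool vs (List d -> d)

Answer: FAIL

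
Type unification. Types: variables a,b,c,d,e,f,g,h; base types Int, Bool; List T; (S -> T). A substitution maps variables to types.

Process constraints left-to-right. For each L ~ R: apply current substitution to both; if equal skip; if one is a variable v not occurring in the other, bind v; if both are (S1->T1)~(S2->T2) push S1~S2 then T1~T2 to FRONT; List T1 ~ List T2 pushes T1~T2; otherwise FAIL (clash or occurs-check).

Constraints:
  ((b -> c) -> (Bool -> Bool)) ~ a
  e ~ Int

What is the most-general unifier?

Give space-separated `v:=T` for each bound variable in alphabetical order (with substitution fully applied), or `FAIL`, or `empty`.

step 1: unify ((b -> c) -> (Bool -> Bool)) ~ a  [subst: {-} | 1 pending]
  bind a := ((b -> c) -> (Bool -> Bool))
step 2: unify e ~ Int  [subst: {a:=((b -> c) -> (Bool -> Bool))} | 0 pending]
  bind e := Int

Answer: a:=((b -> c) -> (Bool -> Bool)) e:=Int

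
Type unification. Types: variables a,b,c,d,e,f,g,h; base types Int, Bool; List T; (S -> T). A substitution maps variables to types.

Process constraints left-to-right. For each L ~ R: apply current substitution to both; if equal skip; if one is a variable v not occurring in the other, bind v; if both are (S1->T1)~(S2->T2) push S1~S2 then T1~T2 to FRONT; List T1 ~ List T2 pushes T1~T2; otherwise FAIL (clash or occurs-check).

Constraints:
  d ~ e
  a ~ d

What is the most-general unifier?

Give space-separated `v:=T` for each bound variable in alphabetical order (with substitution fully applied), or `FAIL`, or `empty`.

step 1: unify d ~ e  [subst: {-} | 1 pending]
  bind d := e
step 2: unify a ~ e  [subst: {d:=e} | 0 pending]
  bind a := e

Answer: a:=e d:=e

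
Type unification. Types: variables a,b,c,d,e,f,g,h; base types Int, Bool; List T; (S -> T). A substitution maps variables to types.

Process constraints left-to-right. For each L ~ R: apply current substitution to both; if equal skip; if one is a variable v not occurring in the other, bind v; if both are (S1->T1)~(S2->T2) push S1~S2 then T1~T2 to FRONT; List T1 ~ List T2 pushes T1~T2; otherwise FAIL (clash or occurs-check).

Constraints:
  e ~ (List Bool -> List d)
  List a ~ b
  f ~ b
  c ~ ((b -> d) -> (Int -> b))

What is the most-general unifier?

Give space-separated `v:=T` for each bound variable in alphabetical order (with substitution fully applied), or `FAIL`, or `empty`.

step 1: unify e ~ (List Bool -> List d)  [subst: {-} | 3 pending]
  bind e := (List Bool -> List d)
step 2: unify List a ~ b  [subst: {e:=(List Bool -> List d)} | 2 pending]
  bind b := List a
step 3: unify f ~ List a  [subst: {e:=(List Bool -> List d), b:=List a} | 1 pending]
  bind f := List a
step 4: unify c ~ ((List a -> d) -> (Int -> List a))  [subst: {e:=(List Bool -> List d), b:=List a, f:=List a} | 0 pending]
  bind c := ((List a -> d) -> (Int -> List a))

Answer: b:=List a c:=((List a -> d) -> (Int -> List a)) e:=(List Bool -> List d) f:=List a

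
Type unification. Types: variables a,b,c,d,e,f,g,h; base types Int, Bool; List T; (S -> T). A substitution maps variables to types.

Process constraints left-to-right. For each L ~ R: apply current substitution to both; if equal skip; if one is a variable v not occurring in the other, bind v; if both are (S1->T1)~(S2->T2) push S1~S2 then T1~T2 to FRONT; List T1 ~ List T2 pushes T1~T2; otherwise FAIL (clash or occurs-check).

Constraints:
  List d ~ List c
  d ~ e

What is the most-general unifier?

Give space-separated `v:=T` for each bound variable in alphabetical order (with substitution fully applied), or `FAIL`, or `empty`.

Answer: c:=e d:=e

Derivation:
step 1: unify List d ~ List c  [subst: {-} | 1 pending]
  -> decompose List: push d~c
step 2: unify d ~ c  [subst: {-} | 1 pending]
  bind d := c
step 3: unify c ~ e  [subst: {d:=c} | 0 pending]
  bind c := e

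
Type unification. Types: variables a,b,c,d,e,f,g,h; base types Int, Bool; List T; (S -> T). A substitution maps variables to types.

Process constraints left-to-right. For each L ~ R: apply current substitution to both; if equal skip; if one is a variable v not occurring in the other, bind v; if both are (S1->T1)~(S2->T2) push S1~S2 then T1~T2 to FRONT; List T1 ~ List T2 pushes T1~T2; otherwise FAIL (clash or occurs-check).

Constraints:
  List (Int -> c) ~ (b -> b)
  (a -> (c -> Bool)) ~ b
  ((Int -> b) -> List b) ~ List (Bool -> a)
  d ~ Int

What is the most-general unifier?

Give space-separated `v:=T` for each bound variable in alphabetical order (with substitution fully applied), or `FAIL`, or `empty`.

Answer: FAIL

Derivation:
step 1: unify List (Int -> c) ~ (b -> b)  [subst: {-} | 3 pending]
  clash: List (Int -> c) vs (b -> b)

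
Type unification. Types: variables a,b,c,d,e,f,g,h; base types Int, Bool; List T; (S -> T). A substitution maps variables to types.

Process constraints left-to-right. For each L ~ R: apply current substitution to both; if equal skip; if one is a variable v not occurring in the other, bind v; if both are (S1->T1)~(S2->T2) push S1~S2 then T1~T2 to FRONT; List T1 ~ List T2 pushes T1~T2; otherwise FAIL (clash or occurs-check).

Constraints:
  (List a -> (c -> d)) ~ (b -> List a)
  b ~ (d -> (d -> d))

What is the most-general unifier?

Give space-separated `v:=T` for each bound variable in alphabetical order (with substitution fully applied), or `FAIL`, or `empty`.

step 1: unify (List a -> (c -> d)) ~ (b -> List a)  [subst: {-} | 1 pending]
  -> decompose arrow: push List a~b, (c -> d)~List a
step 2: unify List a ~ b  [subst: {-} | 2 pending]
  bind b := List a
step 3: unify (c -> d) ~ List a  [subst: {b:=List a} | 1 pending]
  clash: (c -> d) vs List a

Answer: FAIL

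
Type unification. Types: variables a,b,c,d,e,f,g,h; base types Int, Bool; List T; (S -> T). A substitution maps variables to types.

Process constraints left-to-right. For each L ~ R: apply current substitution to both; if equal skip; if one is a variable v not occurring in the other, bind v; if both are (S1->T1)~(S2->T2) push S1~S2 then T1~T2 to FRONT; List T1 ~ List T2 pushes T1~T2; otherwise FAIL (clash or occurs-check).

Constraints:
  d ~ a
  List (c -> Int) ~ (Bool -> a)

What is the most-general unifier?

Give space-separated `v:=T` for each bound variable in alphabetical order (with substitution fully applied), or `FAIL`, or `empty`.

Answer: FAIL

Derivation:
step 1: unify d ~ a  [subst: {-} | 1 pending]
  bind d := a
step 2: unify List (c -> Int) ~ (Bool -> a)  [subst: {d:=a} | 0 pending]
  clash: List (c -> Int) vs (Bool -> a)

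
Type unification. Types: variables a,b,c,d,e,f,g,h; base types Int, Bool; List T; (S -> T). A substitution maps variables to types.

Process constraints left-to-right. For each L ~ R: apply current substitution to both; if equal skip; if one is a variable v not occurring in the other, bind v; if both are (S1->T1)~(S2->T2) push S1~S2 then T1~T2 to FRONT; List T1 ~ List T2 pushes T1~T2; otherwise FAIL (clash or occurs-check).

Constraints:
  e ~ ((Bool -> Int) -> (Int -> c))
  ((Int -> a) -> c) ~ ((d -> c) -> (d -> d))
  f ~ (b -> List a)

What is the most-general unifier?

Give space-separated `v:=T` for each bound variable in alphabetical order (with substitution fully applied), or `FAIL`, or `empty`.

step 1: unify e ~ ((Bool -> Int) -> (Int -> c))  [subst: {-} | 2 pending]
  bind e := ((Bool -> Int) -> (Int -> c))
step 2: unify ((Int -> a) -> c) ~ ((d -> c) -> (d -> d))  [subst: {e:=((Bool -> Int) -> (Int -> c))} | 1 pending]
  -> decompose arrow: push (Int -> a)~(d -> c), c~(d -> d)
step 3: unify (Int -> a) ~ (d -> c)  [subst: {e:=((Bool -> Int) -> (Int -> c))} | 2 pending]
  -> decompose arrow: push Int~d, a~c
step 4: unify Int ~ d  [subst: {e:=((Bool -> Int) -> (Int -> c))} | 3 pending]
  bind d := Int
step 5: unify a ~ c  [subst: {e:=((Bool -> Int) -> (Int -> c)), d:=Int} | 2 pending]
  bind a := c
step 6: unify c ~ (Int -> Int)  [subst: {e:=((Bool -> Int) -> (Int -> c)), d:=Int, a:=c} | 1 pending]
  bind c := (Int -> Int)
step 7: unify f ~ (b -> List (Int -> Int))  [subst: {e:=((Bool -> Int) -> (Int -> c)), d:=Int, a:=c, c:=(Int -> Int)} | 0 pending]
  bind f := (b -> List (Int -> Int))

Answer: a:=(Int -> Int) c:=(Int -> Int) d:=Int e:=((Bool -> Int) -> (Int -> (Int -> Int))) f:=(b -> List (Int -> Int))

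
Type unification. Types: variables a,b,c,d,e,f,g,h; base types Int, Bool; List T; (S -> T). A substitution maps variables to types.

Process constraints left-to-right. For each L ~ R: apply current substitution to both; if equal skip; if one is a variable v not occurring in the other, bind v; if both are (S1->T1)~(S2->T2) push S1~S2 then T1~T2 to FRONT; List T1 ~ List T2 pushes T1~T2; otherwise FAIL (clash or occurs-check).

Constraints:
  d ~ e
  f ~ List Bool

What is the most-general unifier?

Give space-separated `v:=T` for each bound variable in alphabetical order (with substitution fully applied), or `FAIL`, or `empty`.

step 1: unify d ~ e  [subst: {-} | 1 pending]
  bind d := e
step 2: unify f ~ List Bool  [subst: {d:=e} | 0 pending]
  bind f := List Bool

Answer: d:=e f:=List Bool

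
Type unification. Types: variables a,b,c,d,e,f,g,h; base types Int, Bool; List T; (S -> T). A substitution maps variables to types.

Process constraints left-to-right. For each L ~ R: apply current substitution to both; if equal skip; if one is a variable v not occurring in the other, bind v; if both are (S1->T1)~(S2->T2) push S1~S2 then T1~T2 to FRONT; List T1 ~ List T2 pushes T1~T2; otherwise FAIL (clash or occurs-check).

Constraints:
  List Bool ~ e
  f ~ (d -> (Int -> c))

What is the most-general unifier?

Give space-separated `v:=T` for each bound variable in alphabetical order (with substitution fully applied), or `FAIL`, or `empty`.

step 1: unify List Bool ~ e  [subst: {-} | 1 pending]
  bind e := List Bool
step 2: unify f ~ (d -> (Int -> c))  [subst: {e:=List Bool} | 0 pending]
  bind f := (d -> (Int -> c))

Answer: e:=List Bool f:=(d -> (Int -> c))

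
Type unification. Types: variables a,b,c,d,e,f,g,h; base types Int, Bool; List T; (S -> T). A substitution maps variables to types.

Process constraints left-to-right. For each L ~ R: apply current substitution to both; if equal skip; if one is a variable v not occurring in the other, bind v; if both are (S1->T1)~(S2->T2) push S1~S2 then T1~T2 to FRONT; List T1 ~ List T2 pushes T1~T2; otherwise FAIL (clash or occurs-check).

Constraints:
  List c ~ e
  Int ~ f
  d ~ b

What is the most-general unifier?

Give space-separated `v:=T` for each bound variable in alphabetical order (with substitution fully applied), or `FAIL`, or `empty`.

step 1: unify List c ~ e  [subst: {-} | 2 pending]
  bind e := List c
step 2: unify Int ~ f  [subst: {e:=List c} | 1 pending]
  bind f := Int
step 3: unify d ~ b  [subst: {e:=List c, f:=Int} | 0 pending]
  bind d := b

Answer: d:=b e:=List c f:=Int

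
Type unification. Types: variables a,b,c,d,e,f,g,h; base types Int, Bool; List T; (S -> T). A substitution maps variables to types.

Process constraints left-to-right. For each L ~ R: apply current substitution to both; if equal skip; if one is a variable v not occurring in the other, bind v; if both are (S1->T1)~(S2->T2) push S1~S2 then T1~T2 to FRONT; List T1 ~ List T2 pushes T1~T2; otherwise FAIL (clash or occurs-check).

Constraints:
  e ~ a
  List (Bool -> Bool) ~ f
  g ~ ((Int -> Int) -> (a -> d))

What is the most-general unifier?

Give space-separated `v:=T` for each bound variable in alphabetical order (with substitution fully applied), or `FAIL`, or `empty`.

step 1: unify e ~ a  [subst: {-} | 2 pending]
  bind e := a
step 2: unify List (Bool -> Bool) ~ f  [subst: {e:=a} | 1 pending]
  bind f := List (Bool -> Bool)
step 3: unify g ~ ((Int -> Int) -> (a -> d))  [subst: {e:=a, f:=List (Bool -> Bool)} | 0 pending]
  bind g := ((Int -> Int) -> (a -> d))

Answer: e:=a f:=List (Bool -> Bool) g:=((Int -> Int) -> (a -> d))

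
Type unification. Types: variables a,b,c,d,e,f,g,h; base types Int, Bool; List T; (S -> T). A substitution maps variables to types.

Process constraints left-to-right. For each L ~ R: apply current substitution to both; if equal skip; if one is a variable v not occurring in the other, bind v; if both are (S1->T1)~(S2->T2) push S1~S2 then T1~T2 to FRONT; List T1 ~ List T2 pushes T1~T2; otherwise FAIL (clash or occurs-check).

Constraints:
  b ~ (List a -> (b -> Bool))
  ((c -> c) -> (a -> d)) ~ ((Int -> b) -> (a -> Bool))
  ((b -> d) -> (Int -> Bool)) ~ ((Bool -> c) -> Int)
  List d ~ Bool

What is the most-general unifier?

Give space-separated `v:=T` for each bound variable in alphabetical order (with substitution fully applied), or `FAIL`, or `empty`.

Answer: FAIL

Derivation:
step 1: unify b ~ (List a -> (b -> Bool))  [subst: {-} | 3 pending]
  occurs-check fail: b in (List a -> (b -> Bool))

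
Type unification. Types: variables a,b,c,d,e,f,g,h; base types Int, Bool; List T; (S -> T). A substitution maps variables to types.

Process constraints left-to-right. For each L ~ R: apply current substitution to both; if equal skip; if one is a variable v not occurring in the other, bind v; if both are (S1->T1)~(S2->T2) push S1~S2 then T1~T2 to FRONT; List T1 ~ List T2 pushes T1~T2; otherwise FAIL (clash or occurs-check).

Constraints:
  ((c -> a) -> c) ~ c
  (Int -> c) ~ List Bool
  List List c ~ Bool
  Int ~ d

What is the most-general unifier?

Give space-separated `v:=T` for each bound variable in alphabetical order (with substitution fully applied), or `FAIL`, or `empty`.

step 1: unify ((c -> a) -> c) ~ c  [subst: {-} | 3 pending]
  occurs-check fail

Answer: FAIL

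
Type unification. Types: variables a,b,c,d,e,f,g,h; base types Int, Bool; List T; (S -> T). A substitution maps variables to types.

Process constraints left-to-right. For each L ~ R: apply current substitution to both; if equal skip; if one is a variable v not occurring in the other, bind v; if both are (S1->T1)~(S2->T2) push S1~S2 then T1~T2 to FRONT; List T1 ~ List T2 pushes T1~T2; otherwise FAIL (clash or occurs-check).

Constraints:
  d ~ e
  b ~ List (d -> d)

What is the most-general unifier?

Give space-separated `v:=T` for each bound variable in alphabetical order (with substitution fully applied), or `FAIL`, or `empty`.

Answer: b:=List (e -> e) d:=e

Derivation:
step 1: unify d ~ e  [subst: {-} | 1 pending]
  bind d := e
step 2: unify b ~ List (e -> e)  [subst: {d:=e} | 0 pending]
  bind b := List (e -> e)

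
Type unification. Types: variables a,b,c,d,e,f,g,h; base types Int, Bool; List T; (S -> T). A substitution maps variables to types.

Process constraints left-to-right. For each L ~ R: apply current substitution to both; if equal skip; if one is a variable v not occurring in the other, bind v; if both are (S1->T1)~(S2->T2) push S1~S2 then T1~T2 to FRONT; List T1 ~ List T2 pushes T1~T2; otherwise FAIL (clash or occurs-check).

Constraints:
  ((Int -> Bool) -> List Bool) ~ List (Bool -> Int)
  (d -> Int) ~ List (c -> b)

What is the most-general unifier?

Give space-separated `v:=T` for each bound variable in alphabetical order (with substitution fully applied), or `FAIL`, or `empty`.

step 1: unify ((Int -> Bool) -> List Bool) ~ List (Bool -> Int)  [subst: {-} | 1 pending]
  clash: ((Int -> Bool) -> List Bool) vs List (Bool -> Int)

Answer: FAIL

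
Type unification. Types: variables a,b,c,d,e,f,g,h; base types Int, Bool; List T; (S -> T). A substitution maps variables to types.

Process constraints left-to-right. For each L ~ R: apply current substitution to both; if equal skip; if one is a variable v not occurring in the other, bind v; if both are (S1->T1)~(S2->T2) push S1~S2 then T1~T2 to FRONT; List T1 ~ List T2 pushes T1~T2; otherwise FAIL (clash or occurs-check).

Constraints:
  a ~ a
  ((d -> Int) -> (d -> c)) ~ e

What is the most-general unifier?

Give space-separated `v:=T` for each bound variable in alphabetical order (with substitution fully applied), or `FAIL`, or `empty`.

Answer: e:=((d -> Int) -> (d -> c))

Derivation:
step 1: unify a ~ a  [subst: {-} | 1 pending]
  -> identical, skip
step 2: unify ((d -> Int) -> (d -> c)) ~ e  [subst: {-} | 0 pending]
  bind e := ((d -> Int) -> (d -> c))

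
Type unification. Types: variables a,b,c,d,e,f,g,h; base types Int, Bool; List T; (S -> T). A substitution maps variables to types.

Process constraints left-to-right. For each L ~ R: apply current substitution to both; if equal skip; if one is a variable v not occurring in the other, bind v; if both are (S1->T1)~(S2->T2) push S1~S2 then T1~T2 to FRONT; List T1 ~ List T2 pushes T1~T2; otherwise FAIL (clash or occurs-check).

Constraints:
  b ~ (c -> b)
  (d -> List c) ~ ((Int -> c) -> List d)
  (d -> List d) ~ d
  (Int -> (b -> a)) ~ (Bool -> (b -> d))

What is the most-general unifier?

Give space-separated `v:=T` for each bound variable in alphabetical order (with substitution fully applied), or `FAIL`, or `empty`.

Answer: FAIL

Derivation:
step 1: unify b ~ (c -> b)  [subst: {-} | 3 pending]
  occurs-check fail: b in (c -> b)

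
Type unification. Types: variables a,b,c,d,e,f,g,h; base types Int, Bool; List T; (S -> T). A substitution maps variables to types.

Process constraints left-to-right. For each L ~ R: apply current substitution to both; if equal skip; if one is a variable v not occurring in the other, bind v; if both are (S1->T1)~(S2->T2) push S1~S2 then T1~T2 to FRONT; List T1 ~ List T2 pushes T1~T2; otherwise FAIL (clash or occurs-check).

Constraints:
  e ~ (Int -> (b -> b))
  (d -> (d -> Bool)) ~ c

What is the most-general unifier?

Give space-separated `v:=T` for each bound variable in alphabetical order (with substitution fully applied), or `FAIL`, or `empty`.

step 1: unify e ~ (Int -> (b -> b))  [subst: {-} | 1 pending]
  bind e := (Int -> (b -> b))
step 2: unify (d -> (d -> Bool)) ~ c  [subst: {e:=(Int -> (b -> b))} | 0 pending]
  bind c := (d -> (d -> Bool))

Answer: c:=(d -> (d -> Bool)) e:=(Int -> (b -> b))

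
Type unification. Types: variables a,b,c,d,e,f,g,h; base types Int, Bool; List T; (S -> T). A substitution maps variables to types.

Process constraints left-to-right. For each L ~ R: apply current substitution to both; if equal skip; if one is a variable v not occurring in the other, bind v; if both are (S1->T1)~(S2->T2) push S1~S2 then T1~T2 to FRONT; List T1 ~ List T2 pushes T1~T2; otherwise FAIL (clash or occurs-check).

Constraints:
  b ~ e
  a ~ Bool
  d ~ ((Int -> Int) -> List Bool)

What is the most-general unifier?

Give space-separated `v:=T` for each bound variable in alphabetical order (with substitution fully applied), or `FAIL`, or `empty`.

step 1: unify b ~ e  [subst: {-} | 2 pending]
  bind b := e
step 2: unify a ~ Bool  [subst: {b:=e} | 1 pending]
  bind a := Bool
step 3: unify d ~ ((Int -> Int) -> List Bool)  [subst: {b:=e, a:=Bool} | 0 pending]
  bind d := ((Int -> Int) -> List Bool)

Answer: a:=Bool b:=e d:=((Int -> Int) -> List Bool)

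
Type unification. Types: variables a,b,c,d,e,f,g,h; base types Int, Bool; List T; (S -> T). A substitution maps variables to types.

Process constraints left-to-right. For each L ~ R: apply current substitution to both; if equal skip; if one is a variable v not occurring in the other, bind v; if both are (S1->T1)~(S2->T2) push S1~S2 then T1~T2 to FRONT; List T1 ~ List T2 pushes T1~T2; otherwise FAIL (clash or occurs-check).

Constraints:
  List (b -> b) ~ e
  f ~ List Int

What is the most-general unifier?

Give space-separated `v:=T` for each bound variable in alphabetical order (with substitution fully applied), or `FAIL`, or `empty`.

Answer: e:=List (b -> b) f:=List Int

Derivation:
step 1: unify List (b -> b) ~ e  [subst: {-} | 1 pending]
  bind e := List (b -> b)
step 2: unify f ~ List Int  [subst: {e:=List (b -> b)} | 0 pending]
  bind f := List Int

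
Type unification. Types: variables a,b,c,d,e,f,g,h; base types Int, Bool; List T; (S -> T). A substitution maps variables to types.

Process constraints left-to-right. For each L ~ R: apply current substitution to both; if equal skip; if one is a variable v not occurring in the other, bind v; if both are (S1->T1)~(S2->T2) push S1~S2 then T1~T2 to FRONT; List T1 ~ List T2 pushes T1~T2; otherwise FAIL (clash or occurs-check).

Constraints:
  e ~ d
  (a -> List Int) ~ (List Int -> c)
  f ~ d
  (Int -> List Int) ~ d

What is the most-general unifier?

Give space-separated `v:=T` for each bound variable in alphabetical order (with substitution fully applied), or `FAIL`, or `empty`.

step 1: unify e ~ d  [subst: {-} | 3 pending]
  bind e := d
step 2: unify (a -> List Int) ~ (List Int -> c)  [subst: {e:=d} | 2 pending]
  -> decompose arrow: push a~List Int, List Int~c
step 3: unify a ~ List Int  [subst: {e:=d} | 3 pending]
  bind a := List Int
step 4: unify List Int ~ c  [subst: {e:=d, a:=List Int} | 2 pending]
  bind c := List Int
step 5: unify f ~ d  [subst: {e:=d, a:=List Int, c:=List Int} | 1 pending]
  bind f := d
step 6: unify (Int -> List Int) ~ d  [subst: {e:=d, a:=List Int, c:=List Int, f:=d} | 0 pending]
  bind d := (Int -> List Int)

Answer: a:=List Int c:=List Int d:=(Int -> List Int) e:=(Int -> List Int) f:=(Int -> List Int)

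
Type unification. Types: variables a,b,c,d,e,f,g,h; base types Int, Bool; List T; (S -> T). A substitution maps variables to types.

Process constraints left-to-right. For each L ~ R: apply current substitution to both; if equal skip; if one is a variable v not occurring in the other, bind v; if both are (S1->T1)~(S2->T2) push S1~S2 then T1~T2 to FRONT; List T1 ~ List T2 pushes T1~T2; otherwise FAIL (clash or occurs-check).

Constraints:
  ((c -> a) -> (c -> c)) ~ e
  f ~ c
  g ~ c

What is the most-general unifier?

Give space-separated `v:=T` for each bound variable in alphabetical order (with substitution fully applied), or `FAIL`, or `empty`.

step 1: unify ((c -> a) -> (c -> c)) ~ e  [subst: {-} | 2 pending]
  bind e := ((c -> a) -> (c -> c))
step 2: unify f ~ c  [subst: {e:=((c -> a) -> (c -> c))} | 1 pending]
  bind f := c
step 3: unify g ~ c  [subst: {e:=((c -> a) -> (c -> c)), f:=c} | 0 pending]
  bind g := c

Answer: e:=((c -> a) -> (c -> c)) f:=c g:=c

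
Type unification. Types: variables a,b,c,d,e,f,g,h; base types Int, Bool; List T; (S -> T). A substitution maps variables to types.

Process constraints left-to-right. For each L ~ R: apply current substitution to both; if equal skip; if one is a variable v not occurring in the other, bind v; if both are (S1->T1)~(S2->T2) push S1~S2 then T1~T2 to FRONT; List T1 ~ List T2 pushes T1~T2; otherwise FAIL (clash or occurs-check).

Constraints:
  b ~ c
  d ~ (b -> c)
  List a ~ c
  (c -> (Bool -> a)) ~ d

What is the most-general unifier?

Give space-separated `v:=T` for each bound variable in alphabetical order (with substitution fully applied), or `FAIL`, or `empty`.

step 1: unify b ~ c  [subst: {-} | 3 pending]
  bind b := c
step 2: unify d ~ (c -> c)  [subst: {b:=c} | 2 pending]
  bind d := (c -> c)
step 3: unify List a ~ c  [subst: {b:=c, d:=(c -> c)} | 1 pending]
  bind c := List a
step 4: unify (List a -> (Bool -> a)) ~ (List a -> List a)  [subst: {b:=c, d:=(c -> c), c:=List a} | 0 pending]
  -> decompose arrow: push List a~List a, (Bool -> a)~List a
step 5: unify List a ~ List a  [subst: {b:=c, d:=(c -> c), c:=List a} | 1 pending]
  -> identical, skip
step 6: unify (Bool -> a) ~ List a  [subst: {b:=c, d:=(c -> c), c:=List a} | 0 pending]
  clash: (Bool -> a) vs List a

Answer: FAIL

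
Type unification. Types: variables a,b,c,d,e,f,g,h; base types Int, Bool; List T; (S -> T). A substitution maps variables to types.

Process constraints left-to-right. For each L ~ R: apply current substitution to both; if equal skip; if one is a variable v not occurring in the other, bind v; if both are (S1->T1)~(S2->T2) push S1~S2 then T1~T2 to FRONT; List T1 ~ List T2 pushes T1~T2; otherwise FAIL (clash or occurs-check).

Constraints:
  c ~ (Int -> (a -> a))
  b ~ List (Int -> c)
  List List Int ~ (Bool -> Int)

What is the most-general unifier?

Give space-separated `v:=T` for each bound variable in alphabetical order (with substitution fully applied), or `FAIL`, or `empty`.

Answer: FAIL

Derivation:
step 1: unify c ~ (Int -> (a -> a))  [subst: {-} | 2 pending]
  bind c := (Int -> (a -> a))
step 2: unify b ~ List (Int -> (Int -> (a -> a)))  [subst: {c:=(Int -> (a -> a))} | 1 pending]
  bind b := List (Int -> (Int -> (a -> a)))
step 3: unify List List Int ~ (Bool -> Int)  [subst: {c:=(Int -> (a -> a)), b:=List (Int -> (Int -> (a -> a)))} | 0 pending]
  clash: List List Int vs (Bool -> Int)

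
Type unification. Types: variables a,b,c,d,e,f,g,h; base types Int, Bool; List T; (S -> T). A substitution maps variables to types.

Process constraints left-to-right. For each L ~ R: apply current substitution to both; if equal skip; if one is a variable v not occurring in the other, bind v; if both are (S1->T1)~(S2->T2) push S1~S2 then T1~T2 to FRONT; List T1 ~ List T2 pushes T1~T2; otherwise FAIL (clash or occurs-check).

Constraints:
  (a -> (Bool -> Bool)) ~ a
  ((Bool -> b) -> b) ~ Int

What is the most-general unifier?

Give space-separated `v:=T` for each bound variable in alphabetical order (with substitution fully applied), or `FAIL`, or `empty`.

Answer: FAIL

Derivation:
step 1: unify (a -> (Bool -> Bool)) ~ a  [subst: {-} | 1 pending]
  occurs-check fail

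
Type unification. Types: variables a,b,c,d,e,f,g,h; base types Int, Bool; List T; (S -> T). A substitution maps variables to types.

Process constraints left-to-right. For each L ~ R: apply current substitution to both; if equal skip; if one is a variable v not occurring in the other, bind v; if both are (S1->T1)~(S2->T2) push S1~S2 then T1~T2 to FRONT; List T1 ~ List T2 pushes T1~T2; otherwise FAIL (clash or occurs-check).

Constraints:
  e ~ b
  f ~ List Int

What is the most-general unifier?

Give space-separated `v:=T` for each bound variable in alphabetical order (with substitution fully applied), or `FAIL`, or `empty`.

step 1: unify e ~ b  [subst: {-} | 1 pending]
  bind e := b
step 2: unify f ~ List Int  [subst: {e:=b} | 0 pending]
  bind f := List Int

Answer: e:=b f:=List Int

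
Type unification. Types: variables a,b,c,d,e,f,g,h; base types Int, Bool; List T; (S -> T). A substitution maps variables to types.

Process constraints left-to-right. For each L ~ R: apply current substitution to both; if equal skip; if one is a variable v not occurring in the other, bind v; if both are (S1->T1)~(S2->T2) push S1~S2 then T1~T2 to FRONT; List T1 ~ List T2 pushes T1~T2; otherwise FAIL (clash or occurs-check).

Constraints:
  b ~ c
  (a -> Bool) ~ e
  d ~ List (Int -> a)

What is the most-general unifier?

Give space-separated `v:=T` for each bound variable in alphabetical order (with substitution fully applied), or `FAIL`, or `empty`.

step 1: unify b ~ c  [subst: {-} | 2 pending]
  bind b := c
step 2: unify (a -> Bool) ~ e  [subst: {b:=c} | 1 pending]
  bind e := (a -> Bool)
step 3: unify d ~ List (Int -> a)  [subst: {b:=c, e:=(a -> Bool)} | 0 pending]
  bind d := List (Int -> a)

Answer: b:=c d:=List (Int -> a) e:=(a -> Bool)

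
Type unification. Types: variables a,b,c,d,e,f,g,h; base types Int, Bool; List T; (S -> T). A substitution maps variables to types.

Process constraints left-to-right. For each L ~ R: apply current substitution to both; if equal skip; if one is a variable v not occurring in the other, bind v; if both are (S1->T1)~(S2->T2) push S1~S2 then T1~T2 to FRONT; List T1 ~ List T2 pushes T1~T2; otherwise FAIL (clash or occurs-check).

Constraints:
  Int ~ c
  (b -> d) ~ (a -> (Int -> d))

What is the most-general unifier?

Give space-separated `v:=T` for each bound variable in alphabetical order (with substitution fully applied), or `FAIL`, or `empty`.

Answer: FAIL

Derivation:
step 1: unify Int ~ c  [subst: {-} | 1 pending]
  bind c := Int
step 2: unify (b -> d) ~ (a -> (Int -> d))  [subst: {c:=Int} | 0 pending]
  -> decompose arrow: push b~a, d~(Int -> d)
step 3: unify b ~ a  [subst: {c:=Int} | 1 pending]
  bind b := a
step 4: unify d ~ (Int -> d)  [subst: {c:=Int, b:=a} | 0 pending]
  occurs-check fail: d in (Int -> d)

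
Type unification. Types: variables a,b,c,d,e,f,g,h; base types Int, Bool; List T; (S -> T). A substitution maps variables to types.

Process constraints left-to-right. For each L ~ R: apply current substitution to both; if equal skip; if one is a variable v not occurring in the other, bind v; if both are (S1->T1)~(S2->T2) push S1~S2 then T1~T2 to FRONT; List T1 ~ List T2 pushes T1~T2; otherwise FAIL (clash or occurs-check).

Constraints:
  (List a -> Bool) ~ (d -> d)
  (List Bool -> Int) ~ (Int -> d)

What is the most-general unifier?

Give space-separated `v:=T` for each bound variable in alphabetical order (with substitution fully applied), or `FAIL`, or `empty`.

step 1: unify (List a -> Bool) ~ (d -> d)  [subst: {-} | 1 pending]
  -> decompose arrow: push List a~d, Bool~d
step 2: unify List a ~ d  [subst: {-} | 2 pending]
  bind d := List a
step 3: unify Bool ~ List a  [subst: {d:=List a} | 1 pending]
  clash: Bool vs List a

Answer: FAIL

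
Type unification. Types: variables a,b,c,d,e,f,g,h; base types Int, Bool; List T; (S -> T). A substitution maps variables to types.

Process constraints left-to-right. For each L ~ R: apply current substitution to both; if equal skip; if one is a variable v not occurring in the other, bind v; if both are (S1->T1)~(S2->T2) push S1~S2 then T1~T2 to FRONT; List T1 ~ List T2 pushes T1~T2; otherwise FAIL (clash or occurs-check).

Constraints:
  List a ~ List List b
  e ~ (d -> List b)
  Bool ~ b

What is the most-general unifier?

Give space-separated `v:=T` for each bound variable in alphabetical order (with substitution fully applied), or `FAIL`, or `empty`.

step 1: unify List a ~ List List b  [subst: {-} | 2 pending]
  -> decompose List: push a~List b
step 2: unify a ~ List b  [subst: {-} | 2 pending]
  bind a := List b
step 3: unify e ~ (d -> List b)  [subst: {a:=List b} | 1 pending]
  bind e := (d -> List b)
step 4: unify Bool ~ b  [subst: {a:=List b, e:=(d -> List b)} | 0 pending]
  bind b := Bool

Answer: a:=List Bool b:=Bool e:=(d -> List Bool)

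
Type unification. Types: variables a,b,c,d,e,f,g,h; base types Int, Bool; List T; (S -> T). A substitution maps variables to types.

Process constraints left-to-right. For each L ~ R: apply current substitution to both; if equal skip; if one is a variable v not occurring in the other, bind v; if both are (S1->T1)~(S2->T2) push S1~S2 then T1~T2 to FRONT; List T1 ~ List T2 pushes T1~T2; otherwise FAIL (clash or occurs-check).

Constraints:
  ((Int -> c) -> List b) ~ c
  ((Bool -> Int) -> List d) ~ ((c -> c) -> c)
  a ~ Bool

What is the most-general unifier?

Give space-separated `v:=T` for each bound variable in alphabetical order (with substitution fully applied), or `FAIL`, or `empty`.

Answer: FAIL

Derivation:
step 1: unify ((Int -> c) -> List b) ~ c  [subst: {-} | 2 pending]
  occurs-check fail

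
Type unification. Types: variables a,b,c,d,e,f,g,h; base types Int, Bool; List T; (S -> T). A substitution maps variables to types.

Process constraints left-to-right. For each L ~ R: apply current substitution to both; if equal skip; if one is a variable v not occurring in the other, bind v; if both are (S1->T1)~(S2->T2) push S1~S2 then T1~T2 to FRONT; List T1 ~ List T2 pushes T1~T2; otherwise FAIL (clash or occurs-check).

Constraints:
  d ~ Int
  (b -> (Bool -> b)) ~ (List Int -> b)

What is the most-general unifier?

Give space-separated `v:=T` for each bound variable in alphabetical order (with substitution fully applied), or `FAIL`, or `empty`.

Answer: FAIL

Derivation:
step 1: unify d ~ Int  [subst: {-} | 1 pending]
  bind d := Int
step 2: unify (b -> (Bool -> b)) ~ (List Int -> b)  [subst: {d:=Int} | 0 pending]
  -> decompose arrow: push b~List Int, (Bool -> b)~b
step 3: unify b ~ List Int  [subst: {d:=Int} | 1 pending]
  bind b := List Int
step 4: unify (Bool -> List Int) ~ List Int  [subst: {d:=Int, b:=List Int} | 0 pending]
  clash: (Bool -> List Int) vs List Int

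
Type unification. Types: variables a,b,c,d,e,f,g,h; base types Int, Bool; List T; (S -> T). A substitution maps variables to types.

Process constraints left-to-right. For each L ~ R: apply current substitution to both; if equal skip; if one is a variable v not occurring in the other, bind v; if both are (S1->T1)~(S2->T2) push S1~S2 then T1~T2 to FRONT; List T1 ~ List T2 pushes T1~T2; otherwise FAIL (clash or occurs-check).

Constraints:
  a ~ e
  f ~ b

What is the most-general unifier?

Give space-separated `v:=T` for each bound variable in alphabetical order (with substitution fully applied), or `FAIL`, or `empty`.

step 1: unify a ~ e  [subst: {-} | 1 pending]
  bind a := e
step 2: unify f ~ b  [subst: {a:=e} | 0 pending]
  bind f := b

Answer: a:=e f:=b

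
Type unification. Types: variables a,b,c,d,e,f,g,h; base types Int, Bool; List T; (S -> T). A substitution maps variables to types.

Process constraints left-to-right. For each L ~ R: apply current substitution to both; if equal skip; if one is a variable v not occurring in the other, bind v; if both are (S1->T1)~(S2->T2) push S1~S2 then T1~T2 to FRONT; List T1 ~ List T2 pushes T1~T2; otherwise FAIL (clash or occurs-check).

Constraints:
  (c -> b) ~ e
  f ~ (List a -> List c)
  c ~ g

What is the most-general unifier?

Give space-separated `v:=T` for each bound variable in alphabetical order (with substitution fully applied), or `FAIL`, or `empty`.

Answer: c:=g e:=(g -> b) f:=(List a -> List g)

Derivation:
step 1: unify (c -> b) ~ e  [subst: {-} | 2 pending]
  bind e := (c -> b)
step 2: unify f ~ (List a -> List c)  [subst: {e:=(c -> b)} | 1 pending]
  bind f := (List a -> List c)
step 3: unify c ~ g  [subst: {e:=(c -> b), f:=(List a -> List c)} | 0 pending]
  bind c := g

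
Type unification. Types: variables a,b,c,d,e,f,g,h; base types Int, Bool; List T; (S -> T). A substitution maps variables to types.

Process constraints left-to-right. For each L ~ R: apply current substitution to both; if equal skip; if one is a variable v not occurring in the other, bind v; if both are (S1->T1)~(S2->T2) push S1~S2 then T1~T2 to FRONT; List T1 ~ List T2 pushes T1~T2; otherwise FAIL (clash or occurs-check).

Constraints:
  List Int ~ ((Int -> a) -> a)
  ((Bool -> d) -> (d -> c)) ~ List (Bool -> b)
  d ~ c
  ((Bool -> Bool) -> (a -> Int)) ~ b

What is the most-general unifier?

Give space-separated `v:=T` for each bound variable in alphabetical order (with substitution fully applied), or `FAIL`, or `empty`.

step 1: unify List Int ~ ((Int -> a) -> a)  [subst: {-} | 3 pending]
  clash: List Int vs ((Int -> a) -> a)

Answer: FAIL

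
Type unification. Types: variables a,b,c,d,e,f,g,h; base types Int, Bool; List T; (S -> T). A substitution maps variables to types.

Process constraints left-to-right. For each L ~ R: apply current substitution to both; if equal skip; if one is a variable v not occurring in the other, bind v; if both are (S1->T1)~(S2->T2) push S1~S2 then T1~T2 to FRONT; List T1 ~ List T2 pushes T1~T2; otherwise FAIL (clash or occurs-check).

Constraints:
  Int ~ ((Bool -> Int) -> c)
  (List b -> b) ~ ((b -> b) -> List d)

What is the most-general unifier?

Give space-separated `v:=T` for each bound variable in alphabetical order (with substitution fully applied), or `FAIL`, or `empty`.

step 1: unify Int ~ ((Bool -> Int) -> c)  [subst: {-} | 1 pending]
  clash: Int vs ((Bool -> Int) -> c)

Answer: FAIL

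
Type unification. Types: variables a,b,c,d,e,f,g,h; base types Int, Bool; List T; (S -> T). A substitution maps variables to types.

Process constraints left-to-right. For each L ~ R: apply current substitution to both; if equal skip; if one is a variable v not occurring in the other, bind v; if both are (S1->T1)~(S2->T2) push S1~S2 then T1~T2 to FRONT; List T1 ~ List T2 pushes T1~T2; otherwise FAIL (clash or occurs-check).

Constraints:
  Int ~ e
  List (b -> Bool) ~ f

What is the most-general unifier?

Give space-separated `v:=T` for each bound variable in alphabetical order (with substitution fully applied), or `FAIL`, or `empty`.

step 1: unify Int ~ e  [subst: {-} | 1 pending]
  bind e := Int
step 2: unify List (b -> Bool) ~ f  [subst: {e:=Int} | 0 pending]
  bind f := List (b -> Bool)

Answer: e:=Int f:=List (b -> Bool)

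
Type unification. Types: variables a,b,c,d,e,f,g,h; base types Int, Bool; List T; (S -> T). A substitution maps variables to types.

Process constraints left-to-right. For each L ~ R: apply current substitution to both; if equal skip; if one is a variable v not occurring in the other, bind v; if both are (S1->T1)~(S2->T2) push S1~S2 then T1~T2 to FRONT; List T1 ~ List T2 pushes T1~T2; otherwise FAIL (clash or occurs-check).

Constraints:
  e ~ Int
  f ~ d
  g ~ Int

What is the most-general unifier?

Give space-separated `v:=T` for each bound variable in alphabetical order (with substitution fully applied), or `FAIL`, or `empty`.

Answer: e:=Int f:=d g:=Int

Derivation:
step 1: unify e ~ Int  [subst: {-} | 2 pending]
  bind e := Int
step 2: unify f ~ d  [subst: {e:=Int} | 1 pending]
  bind f := d
step 3: unify g ~ Int  [subst: {e:=Int, f:=d} | 0 pending]
  bind g := Int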